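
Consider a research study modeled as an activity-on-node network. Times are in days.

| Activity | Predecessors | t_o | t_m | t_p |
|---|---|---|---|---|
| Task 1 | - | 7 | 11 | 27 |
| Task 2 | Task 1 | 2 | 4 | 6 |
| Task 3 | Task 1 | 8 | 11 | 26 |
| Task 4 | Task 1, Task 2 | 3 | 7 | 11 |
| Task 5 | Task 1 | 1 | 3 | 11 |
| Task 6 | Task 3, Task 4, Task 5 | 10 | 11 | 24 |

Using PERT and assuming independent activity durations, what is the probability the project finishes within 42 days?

0.724

te_Task 1 = (7 + 4·11 + 27)/6 = 78/6 = 13; σ²_Task 1 = ((27−7)/6)² = 11.111
te_Task 2 = (2 + 4·4 + 6)/6 = 24/6 = 4; σ²_Task 2 = ((6−2)/6)² = 0.444
te_Task 3 = (8 + 4·11 + 26)/6 = 78/6 = 13; σ²_Task 3 = ((26−8)/6)² = 9.000
te_Task 4 = (3 + 4·7 + 11)/6 = 42/6 = 7; σ²_Task 4 = ((11−3)/6)² = 1.778
te_Task 5 = (1 + 4·3 + 11)/6 = 24/6 = 4; σ²_Task 5 = ((11−1)/6)² = 2.778
te_Task 6 = (10 + 4·11 + 24)/6 = 78/6 = 13; σ²_Task 6 = ((24−10)/6)² = 5.444

Forward pass:
ES_Task 1 = 0; EF_Task 1 = 13
ES_Task 2 = 13; EF_Task 2 = 13+4 = 17
ES_Task 3 = 13; EF_Task 3 = 13+13 = 26
ES_Task 4 = max(EF_Task 1=13, EF_Task 2=17) = 17; EF_Task 4 = 17+7 = 24
ES_Task 5 = 13; EF_Task 5 = 13+4 = 17
ES_Task 6 = max(EF_Task 3=26, EF_Task 4=24, EF_Task 5=17) = 26; EF_Task 6 = 26+13 = 39
Expected project duration μ = 39 days. Critical path: Task 1 → Task 3 → Task 6.

Variance along critical path = 11.111 + 9.000 + 5.444 = 25.556; σ = √25.556 = 5.055 days.
Z = (42 − 39) / 5.055 = 0.593
P(T ≤ 42) = Φ(0.593) ≈ 0.724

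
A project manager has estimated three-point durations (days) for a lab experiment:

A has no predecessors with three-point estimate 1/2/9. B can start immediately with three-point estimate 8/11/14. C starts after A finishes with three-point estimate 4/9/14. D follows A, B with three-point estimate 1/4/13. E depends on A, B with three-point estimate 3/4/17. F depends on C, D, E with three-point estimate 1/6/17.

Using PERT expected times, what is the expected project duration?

te_A = (1 + 4·2 + 9)/6 = 18/6 = 3
te_B = (8 + 4·11 + 14)/6 = 66/6 = 11
te_C = (4 + 4·9 + 14)/6 = 54/6 = 9
te_D = (1 + 4·4 + 13)/6 = 30/6 = 5
te_E = (3 + 4·4 + 17)/6 = 36/6 = 6
te_F = (1 + 4·6 + 17)/6 = 42/6 = 7

Forward pass:
ES_A = 0; EF_A = 3
ES_B = 0; EF_B = 11
ES_C = 3; EF_C = 3+9 = 12
ES_D = max(EF_A=3, EF_B=11) = 11; EF_D = 11+5 = 16
ES_E = max(EF_A=3, EF_B=11) = 11; EF_E = 11+6 = 17
ES_F = max(EF_C=12, EF_D=16, EF_E=17) = 17; EF_F = 17+7 = 24
Expected project duration μ = 24 days. Critical path: B → E → F.

24 days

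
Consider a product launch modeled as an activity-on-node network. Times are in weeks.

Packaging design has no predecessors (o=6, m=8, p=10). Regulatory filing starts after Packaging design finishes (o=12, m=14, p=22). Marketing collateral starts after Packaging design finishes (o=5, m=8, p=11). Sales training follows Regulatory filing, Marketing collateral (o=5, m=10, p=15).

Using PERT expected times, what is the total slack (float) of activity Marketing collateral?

7 weeks

te_Packaging design = (6 + 4·8 + 10)/6 = 48/6 = 8
te_Regulatory filing = (12 + 4·14 + 22)/6 = 90/6 = 15
te_Marketing collateral = (5 + 4·8 + 11)/6 = 48/6 = 8
te_Sales training = (5 + 4·10 + 15)/6 = 60/6 = 10

Forward pass:
ES_Packaging design = 0; EF_Packaging design = 8
ES_Regulatory filing = 8; EF_Regulatory filing = 8+15 = 23
ES_Marketing collateral = 8; EF_Marketing collateral = 8+8 = 16
ES_Sales training = max(EF_Regulatory filing=23, EF_Marketing collateral=16) = 23; EF_Sales training = 23+10 = 33
Expected project duration μ = 33 weeks. Critical path: Packaging design → Regulatory filing → Sales training.

Backward pass:
LF_Sales training = 33; LS_Sales training = 33−10 = 23
LF_Marketing collateral = LS_Sales training = 23; LS_Marketing collateral = 23−8 = 15
LF_Regulatory filing = LS_Sales training = 23; LS_Regulatory filing = 23−15 = 8
LF_Packaging design = min(LS_Regulatory filing=8, LS_Marketing collateral=15) = 8; LS_Packaging design = 8−8 = 0
Slack_Marketing collateral = LS_Marketing collateral − ES_Marketing collateral = 15 − 8 = 7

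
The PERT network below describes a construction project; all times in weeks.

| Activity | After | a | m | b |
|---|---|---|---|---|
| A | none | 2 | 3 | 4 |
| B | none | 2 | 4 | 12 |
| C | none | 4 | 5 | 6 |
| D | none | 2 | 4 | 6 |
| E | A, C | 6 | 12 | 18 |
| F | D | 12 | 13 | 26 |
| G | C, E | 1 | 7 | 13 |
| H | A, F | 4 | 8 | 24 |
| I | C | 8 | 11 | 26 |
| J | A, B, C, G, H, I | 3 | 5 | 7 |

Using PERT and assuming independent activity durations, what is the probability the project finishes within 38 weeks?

te_A = (2 + 4·3 + 4)/6 = 18/6 = 3; σ²_A = ((4−2)/6)² = 0.111
te_B = (2 + 4·4 + 12)/6 = 30/6 = 5; σ²_B = ((12−2)/6)² = 2.778
te_C = (4 + 4·5 + 6)/6 = 30/6 = 5; σ²_C = ((6−4)/6)² = 0.111
te_D = (2 + 4·4 + 6)/6 = 24/6 = 4; σ²_D = ((6−2)/6)² = 0.444
te_E = (6 + 4·12 + 18)/6 = 72/6 = 12; σ²_E = ((18−6)/6)² = 4.000
te_F = (12 + 4·13 + 26)/6 = 90/6 = 15; σ²_F = ((26−12)/6)² = 5.444
te_G = (1 + 4·7 + 13)/6 = 42/6 = 7; σ²_G = ((13−1)/6)² = 4.000
te_H = (4 + 4·8 + 24)/6 = 60/6 = 10; σ²_H = ((24−4)/6)² = 11.111
te_I = (8 + 4·11 + 26)/6 = 78/6 = 13; σ²_I = ((26−8)/6)² = 9.000
te_J = (3 + 4·5 + 7)/6 = 30/6 = 5; σ²_J = ((7−3)/6)² = 0.444

Forward pass:
ES_A = 0; EF_A = 3
ES_B = 0; EF_B = 5
ES_C = 0; EF_C = 5
ES_D = 0; EF_D = 4
ES_E = max(EF_A=3, EF_C=5) = 5; EF_E = 5+12 = 17
ES_F = 4; EF_F = 4+15 = 19
ES_G = max(EF_C=5, EF_E=17) = 17; EF_G = 17+7 = 24
ES_H = max(EF_A=3, EF_F=19) = 19; EF_H = 19+10 = 29
ES_I = 5; EF_I = 5+13 = 18
ES_J = max(EF_A=3, EF_B=5, EF_C=5, EF_G=24, EF_H=29, EF_I=18) = 29; EF_J = 29+5 = 34
Expected project duration μ = 34 weeks. Critical path: D → F → H → J.

Variance along critical path = 0.444 + 5.444 + 11.111 + 0.444 = 17.444; σ = √17.444 = 4.177 weeks.
Z = (38 − 34) / 4.177 = 0.958
P(T ≤ 38) = Φ(0.958) ≈ 0.831

0.831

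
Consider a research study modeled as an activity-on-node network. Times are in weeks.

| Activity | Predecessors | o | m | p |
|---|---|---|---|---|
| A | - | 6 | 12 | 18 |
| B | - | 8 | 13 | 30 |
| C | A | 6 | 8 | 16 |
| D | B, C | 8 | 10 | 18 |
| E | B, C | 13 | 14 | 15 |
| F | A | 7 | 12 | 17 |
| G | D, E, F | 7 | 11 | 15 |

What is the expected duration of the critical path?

te_A = (6 + 4·12 + 18)/6 = 72/6 = 12
te_B = (8 + 4·13 + 30)/6 = 90/6 = 15
te_C = (6 + 4·8 + 16)/6 = 54/6 = 9
te_D = (8 + 4·10 + 18)/6 = 66/6 = 11
te_E = (13 + 4·14 + 15)/6 = 84/6 = 14
te_F = (7 + 4·12 + 17)/6 = 72/6 = 12
te_G = (7 + 4·11 + 15)/6 = 66/6 = 11

Forward pass:
ES_A = 0; EF_A = 12
ES_B = 0; EF_B = 15
ES_C = 12; EF_C = 12+9 = 21
ES_D = max(EF_B=15, EF_C=21) = 21; EF_D = 21+11 = 32
ES_E = max(EF_B=15, EF_C=21) = 21; EF_E = 21+14 = 35
ES_F = 12; EF_F = 12+12 = 24
ES_G = max(EF_D=32, EF_E=35, EF_F=24) = 35; EF_G = 35+11 = 46
Expected project duration μ = 46 weeks. Critical path: A → C → E → G.

46 weeks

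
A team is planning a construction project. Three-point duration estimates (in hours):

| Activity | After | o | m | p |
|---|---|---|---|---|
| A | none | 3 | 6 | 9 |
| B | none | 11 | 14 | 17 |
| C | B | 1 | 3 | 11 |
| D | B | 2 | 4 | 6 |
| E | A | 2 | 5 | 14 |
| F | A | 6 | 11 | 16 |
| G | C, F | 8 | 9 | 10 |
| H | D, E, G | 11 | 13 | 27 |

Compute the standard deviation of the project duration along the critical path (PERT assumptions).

te_A = (3 + 4·6 + 9)/6 = 36/6 = 6; σ²_A = ((9−3)/6)² = 1.000
te_B = (11 + 4·14 + 17)/6 = 84/6 = 14; σ²_B = ((17−11)/6)² = 1.000
te_C = (1 + 4·3 + 11)/6 = 24/6 = 4; σ²_C = ((11−1)/6)² = 2.778
te_D = (2 + 4·4 + 6)/6 = 24/6 = 4; σ²_D = ((6−2)/6)² = 0.444
te_E = (2 + 4·5 + 14)/6 = 36/6 = 6; σ²_E = ((14−2)/6)² = 4.000
te_F = (6 + 4·11 + 16)/6 = 66/6 = 11; σ²_F = ((16−6)/6)² = 2.778
te_G = (8 + 4·9 + 10)/6 = 54/6 = 9; σ²_G = ((10−8)/6)² = 0.111
te_H = (11 + 4·13 + 27)/6 = 90/6 = 15; σ²_H = ((27−11)/6)² = 7.111

Forward pass:
ES_A = 0; EF_A = 6
ES_B = 0; EF_B = 14
ES_C = 14; EF_C = 14+4 = 18
ES_D = 14; EF_D = 14+4 = 18
ES_E = 6; EF_E = 6+6 = 12
ES_F = 6; EF_F = 6+11 = 17
ES_G = max(EF_C=18, EF_F=17) = 18; EF_G = 18+9 = 27
ES_H = max(EF_D=18, EF_E=12, EF_G=27) = 27; EF_H = 27+15 = 42
Expected project duration μ = 42 hours. Critical path: B → C → G → H.

Variance along critical path = 1.000 + 2.778 + 0.111 + 7.111 = 11.000
σ = √11.000 = 3.317 hours

3.32 hours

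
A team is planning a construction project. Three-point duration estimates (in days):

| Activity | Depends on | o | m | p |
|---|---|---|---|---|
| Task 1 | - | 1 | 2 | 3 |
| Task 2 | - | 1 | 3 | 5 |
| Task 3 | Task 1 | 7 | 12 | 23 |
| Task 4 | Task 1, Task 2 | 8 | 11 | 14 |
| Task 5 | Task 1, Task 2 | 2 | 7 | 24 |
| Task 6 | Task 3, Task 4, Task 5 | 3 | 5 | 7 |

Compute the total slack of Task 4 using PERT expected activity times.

1 days

te_Task 1 = (1 + 4·2 + 3)/6 = 12/6 = 2
te_Task 2 = (1 + 4·3 + 5)/6 = 18/6 = 3
te_Task 3 = (7 + 4·12 + 23)/6 = 78/6 = 13
te_Task 4 = (8 + 4·11 + 14)/6 = 66/6 = 11
te_Task 5 = (2 + 4·7 + 24)/6 = 54/6 = 9
te_Task 6 = (3 + 4·5 + 7)/6 = 30/6 = 5

Forward pass:
ES_Task 1 = 0; EF_Task 1 = 2
ES_Task 2 = 0; EF_Task 2 = 3
ES_Task 3 = 2; EF_Task 3 = 2+13 = 15
ES_Task 4 = max(EF_Task 1=2, EF_Task 2=3) = 3; EF_Task 4 = 3+11 = 14
ES_Task 5 = max(EF_Task 1=2, EF_Task 2=3) = 3; EF_Task 5 = 3+9 = 12
ES_Task 6 = max(EF_Task 3=15, EF_Task 4=14, EF_Task 5=12) = 15; EF_Task 6 = 15+5 = 20
Expected project duration μ = 20 days. Critical path: Task 1 → Task 3 → Task 6.

Backward pass:
LF_Task 6 = 20; LS_Task 6 = 20−5 = 15
LF_Task 5 = LS_Task 6 = 15; LS_Task 5 = 15−9 = 6
LF_Task 4 = LS_Task 6 = 15; LS_Task 4 = 15−11 = 4
LF_Task 3 = LS_Task 6 = 15; LS_Task 3 = 15−13 = 2
LF_Task 2 = min(LS_Task 4=4, LS_Task 5=6) = 4; LS_Task 2 = 4−3 = 1
LF_Task 1 = min(LS_Task 3=2, LS_Task 4=4, LS_Task 5=6) = 2; LS_Task 1 = 2−2 = 0
Slack_Task 4 = LS_Task 4 − ES_Task 4 = 4 − 3 = 1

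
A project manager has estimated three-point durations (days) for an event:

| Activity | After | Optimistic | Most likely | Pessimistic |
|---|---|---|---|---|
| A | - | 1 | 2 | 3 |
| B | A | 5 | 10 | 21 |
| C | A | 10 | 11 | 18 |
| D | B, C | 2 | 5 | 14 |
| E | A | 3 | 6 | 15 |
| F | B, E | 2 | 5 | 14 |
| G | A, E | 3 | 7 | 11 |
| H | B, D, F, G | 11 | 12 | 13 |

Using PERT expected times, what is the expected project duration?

32 days

te_A = (1 + 4·2 + 3)/6 = 12/6 = 2
te_B = (5 + 4·10 + 21)/6 = 66/6 = 11
te_C = (10 + 4·11 + 18)/6 = 72/6 = 12
te_D = (2 + 4·5 + 14)/6 = 36/6 = 6
te_E = (3 + 4·6 + 15)/6 = 42/6 = 7
te_F = (2 + 4·5 + 14)/6 = 36/6 = 6
te_G = (3 + 4·7 + 11)/6 = 42/6 = 7
te_H = (11 + 4·12 + 13)/6 = 72/6 = 12

Forward pass:
ES_A = 0; EF_A = 2
ES_B = 2; EF_B = 2+11 = 13
ES_C = 2; EF_C = 2+12 = 14
ES_D = max(EF_B=13, EF_C=14) = 14; EF_D = 14+6 = 20
ES_E = 2; EF_E = 2+7 = 9
ES_F = max(EF_B=13, EF_E=9) = 13; EF_F = 13+6 = 19
ES_G = max(EF_A=2, EF_E=9) = 9; EF_G = 9+7 = 16
ES_H = max(EF_B=13, EF_D=20, EF_F=19, EF_G=16) = 20; EF_H = 20+12 = 32
Expected project duration μ = 32 days. Critical path: A → C → D → H.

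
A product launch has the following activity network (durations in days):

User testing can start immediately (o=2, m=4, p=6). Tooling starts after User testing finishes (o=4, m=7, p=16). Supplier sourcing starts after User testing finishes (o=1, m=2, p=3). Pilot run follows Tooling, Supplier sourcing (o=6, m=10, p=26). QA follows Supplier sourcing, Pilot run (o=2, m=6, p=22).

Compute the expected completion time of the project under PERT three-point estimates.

te_User testing = (2 + 4·4 + 6)/6 = 24/6 = 4
te_Tooling = (4 + 4·7 + 16)/6 = 48/6 = 8
te_Supplier sourcing = (1 + 4·2 + 3)/6 = 12/6 = 2
te_Pilot run = (6 + 4·10 + 26)/6 = 72/6 = 12
te_QA = (2 + 4·6 + 22)/6 = 48/6 = 8

Forward pass:
ES_User testing = 0; EF_User testing = 4
ES_Tooling = 4; EF_Tooling = 4+8 = 12
ES_Supplier sourcing = 4; EF_Supplier sourcing = 4+2 = 6
ES_Pilot run = max(EF_Tooling=12, EF_Supplier sourcing=6) = 12; EF_Pilot run = 12+12 = 24
ES_QA = max(EF_Supplier sourcing=6, EF_Pilot run=24) = 24; EF_QA = 24+8 = 32
Expected project duration μ = 32 days. Critical path: User testing → Tooling → Pilot run → QA.

32 days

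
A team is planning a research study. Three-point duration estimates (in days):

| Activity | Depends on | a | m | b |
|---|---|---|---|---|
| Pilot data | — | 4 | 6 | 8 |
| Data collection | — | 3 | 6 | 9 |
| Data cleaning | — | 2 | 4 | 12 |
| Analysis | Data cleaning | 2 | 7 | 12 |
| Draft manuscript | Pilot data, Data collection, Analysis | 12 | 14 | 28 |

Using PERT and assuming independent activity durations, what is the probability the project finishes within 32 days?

0.869

te_Pilot data = (4 + 4·6 + 8)/6 = 36/6 = 6; σ²_Pilot data = ((8−4)/6)² = 0.444
te_Data collection = (3 + 4·6 + 9)/6 = 36/6 = 6; σ²_Data collection = ((9−3)/6)² = 1.000
te_Data cleaning = (2 + 4·4 + 12)/6 = 30/6 = 5; σ²_Data cleaning = ((12−2)/6)² = 2.778
te_Analysis = (2 + 4·7 + 12)/6 = 42/6 = 7; σ²_Analysis = ((12−2)/6)² = 2.778
te_Draft manuscript = (12 + 4·14 + 28)/6 = 96/6 = 16; σ²_Draft manuscript = ((28−12)/6)² = 7.111

Forward pass:
ES_Pilot data = 0; EF_Pilot data = 6
ES_Data collection = 0; EF_Data collection = 6
ES_Data cleaning = 0; EF_Data cleaning = 5
ES_Analysis = 5; EF_Analysis = 5+7 = 12
ES_Draft manuscript = max(EF_Pilot data=6, EF_Data collection=6, EF_Analysis=12) = 12; EF_Draft manuscript = 12+16 = 28
Expected project duration μ = 28 days. Critical path: Data cleaning → Analysis → Draft manuscript.

Variance along critical path = 2.778 + 2.778 + 7.111 = 12.667; σ = √12.667 = 3.559 days.
Z = (32 − 28) / 3.559 = 1.124
P(T ≤ 32) = Φ(1.124) ≈ 0.869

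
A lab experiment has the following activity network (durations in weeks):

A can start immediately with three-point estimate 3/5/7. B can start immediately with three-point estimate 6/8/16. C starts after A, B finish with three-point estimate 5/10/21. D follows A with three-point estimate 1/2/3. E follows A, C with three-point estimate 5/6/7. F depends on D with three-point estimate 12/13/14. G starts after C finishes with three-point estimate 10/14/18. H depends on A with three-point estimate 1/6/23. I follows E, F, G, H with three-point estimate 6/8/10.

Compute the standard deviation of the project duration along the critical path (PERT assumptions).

te_A = (3 + 4·5 + 7)/6 = 30/6 = 5; σ²_A = ((7−3)/6)² = 0.444
te_B = (6 + 4·8 + 16)/6 = 54/6 = 9; σ²_B = ((16−6)/6)² = 2.778
te_C = (5 + 4·10 + 21)/6 = 66/6 = 11; σ²_C = ((21−5)/6)² = 7.111
te_D = (1 + 4·2 + 3)/6 = 12/6 = 2; σ²_D = ((3−1)/6)² = 0.111
te_E = (5 + 4·6 + 7)/6 = 36/6 = 6; σ²_E = ((7−5)/6)² = 0.111
te_F = (12 + 4·13 + 14)/6 = 78/6 = 13; σ²_F = ((14−12)/6)² = 0.111
te_G = (10 + 4·14 + 18)/6 = 84/6 = 14; σ²_G = ((18−10)/6)² = 1.778
te_H = (1 + 4·6 + 23)/6 = 48/6 = 8; σ²_H = ((23−1)/6)² = 13.444
te_I = (6 + 4·8 + 10)/6 = 48/6 = 8; σ²_I = ((10−6)/6)² = 0.444

Forward pass:
ES_A = 0; EF_A = 5
ES_B = 0; EF_B = 9
ES_C = max(EF_A=5, EF_B=9) = 9; EF_C = 9+11 = 20
ES_D = 5; EF_D = 5+2 = 7
ES_E = max(EF_A=5, EF_C=20) = 20; EF_E = 20+6 = 26
ES_F = 7; EF_F = 7+13 = 20
ES_G = 20; EF_G = 20+14 = 34
ES_H = 5; EF_H = 5+8 = 13
ES_I = max(EF_E=26, EF_F=20, EF_G=34, EF_H=13) = 34; EF_I = 34+8 = 42
Expected project duration μ = 42 weeks. Critical path: B → C → G → I.

Variance along critical path = 2.778 + 7.111 + 1.778 + 0.444 = 12.111
σ = √12.111 = 3.480 weeks

3.48 weeks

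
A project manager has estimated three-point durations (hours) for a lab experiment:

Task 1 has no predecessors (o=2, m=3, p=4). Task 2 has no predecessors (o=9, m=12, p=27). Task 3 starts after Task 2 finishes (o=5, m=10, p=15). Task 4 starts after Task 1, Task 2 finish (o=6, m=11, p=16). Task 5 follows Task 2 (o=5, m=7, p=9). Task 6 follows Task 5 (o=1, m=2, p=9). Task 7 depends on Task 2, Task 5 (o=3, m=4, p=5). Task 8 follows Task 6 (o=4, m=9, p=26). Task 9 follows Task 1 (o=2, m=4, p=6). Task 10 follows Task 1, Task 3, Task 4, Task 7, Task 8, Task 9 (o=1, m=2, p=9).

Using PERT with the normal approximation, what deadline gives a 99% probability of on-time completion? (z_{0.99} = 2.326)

te_Task 1 = (2 + 4·3 + 4)/6 = 18/6 = 3; σ²_Task 1 = ((4−2)/6)² = 0.111
te_Task 2 = (9 + 4·12 + 27)/6 = 84/6 = 14; σ²_Task 2 = ((27−9)/6)² = 9.000
te_Task 3 = (5 + 4·10 + 15)/6 = 60/6 = 10; σ²_Task 3 = ((15−5)/6)² = 2.778
te_Task 4 = (6 + 4·11 + 16)/6 = 66/6 = 11; σ²_Task 4 = ((16−6)/6)² = 2.778
te_Task 5 = (5 + 4·7 + 9)/6 = 42/6 = 7; σ²_Task 5 = ((9−5)/6)² = 0.444
te_Task 6 = (1 + 4·2 + 9)/6 = 18/6 = 3; σ²_Task 6 = ((9−1)/6)² = 1.778
te_Task 7 = (3 + 4·4 + 5)/6 = 24/6 = 4; σ²_Task 7 = ((5−3)/6)² = 0.111
te_Task 8 = (4 + 4·9 + 26)/6 = 66/6 = 11; σ²_Task 8 = ((26−4)/6)² = 13.444
te_Task 9 = (2 + 4·4 + 6)/6 = 24/6 = 4; σ²_Task 9 = ((6−2)/6)² = 0.444
te_Task 10 = (1 + 4·2 + 9)/6 = 18/6 = 3; σ²_Task 10 = ((9−1)/6)² = 1.778

Forward pass:
ES_Task 1 = 0; EF_Task 1 = 3
ES_Task 2 = 0; EF_Task 2 = 14
ES_Task 3 = 14; EF_Task 3 = 14+10 = 24
ES_Task 4 = max(EF_Task 1=3, EF_Task 2=14) = 14; EF_Task 4 = 14+11 = 25
ES_Task 5 = 14; EF_Task 5 = 14+7 = 21
ES_Task 6 = 21; EF_Task 6 = 21+3 = 24
ES_Task 7 = max(EF_Task 2=14, EF_Task 5=21) = 21; EF_Task 7 = 21+4 = 25
ES_Task 8 = 24; EF_Task 8 = 24+11 = 35
ES_Task 9 = 3; EF_Task 9 = 3+4 = 7
ES_Task 10 = max(EF_Task 1=3, EF_Task 3=24, EF_Task 4=25, EF_Task 7=25, EF_Task 8=35, EF_Task 9=7) = 35; EF_Task 10 = 35+3 = 38
Expected project duration μ = 38 hours. Critical path: Task 2 → Task 5 → Task 6 → Task 8 → Task 10.

Variance along critical path = 9.000 + 0.444 + 1.778 + 13.444 + 1.778 = 26.444; σ = 5.142 hours.
D = μ + z·σ = 38 + 2.326·5.142 = 50.0 hours

50.0 hours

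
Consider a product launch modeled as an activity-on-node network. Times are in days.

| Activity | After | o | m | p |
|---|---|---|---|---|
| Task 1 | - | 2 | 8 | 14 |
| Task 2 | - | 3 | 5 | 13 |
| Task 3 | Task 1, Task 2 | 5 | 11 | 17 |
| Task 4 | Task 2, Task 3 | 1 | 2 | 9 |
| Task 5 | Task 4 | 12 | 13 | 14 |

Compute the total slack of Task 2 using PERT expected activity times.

2 days

te_Task 1 = (2 + 4·8 + 14)/6 = 48/6 = 8
te_Task 2 = (3 + 4·5 + 13)/6 = 36/6 = 6
te_Task 3 = (5 + 4·11 + 17)/6 = 66/6 = 11
te_Task 4 = (1 + 4·2 + 9)/6 = 18/6 = 3
te_Task 5 = (12 + 4·13 + 14)/6 = 78/6 = 13

Forward pass:
ES_Task 1 = 0; EF_Task 1 = 8
ES_Task 2 = 0; EF_Task 2 = 6
ES_Task 3 = max(EF_Task 1=8, EF_Task 2=6) = 8; EF_Task 3 = 8+11 = 19
ES_Task 4 = max(EF_Task 2=6, EF_Task 3=19) = 19; EF_Task 4 = 19+3 = 22
ES_Task 5 = 22; EF_Task 5 = 22+13 = 35
Expected project duration μ = 35 days. Critical path: Task 1 → Task 3 → Task 4 → Task 5.

Backward pass:
LF_Task 5 = 35; LS_Task 5 = 35−13 = 22
LF_Task 4 = LS_Task 5 = 22; LS_Task 4 = 22−3 = 19
LF_Task 3 = LS_Task 4 = 19; LS_Task 3 = 19−11 = 8
LF_Task 2 = min(LS_Task 3=8, LS_Task 4=19) = 8; LS_Task 2 = 8−6 = 2
LF_Task 1 = LS_Task 3 = 8; LS_Task 1 = 8−8 = 0
Slack_Task 2 = LS_Task 2 − ES_Task 2 = 2 − 0 = 2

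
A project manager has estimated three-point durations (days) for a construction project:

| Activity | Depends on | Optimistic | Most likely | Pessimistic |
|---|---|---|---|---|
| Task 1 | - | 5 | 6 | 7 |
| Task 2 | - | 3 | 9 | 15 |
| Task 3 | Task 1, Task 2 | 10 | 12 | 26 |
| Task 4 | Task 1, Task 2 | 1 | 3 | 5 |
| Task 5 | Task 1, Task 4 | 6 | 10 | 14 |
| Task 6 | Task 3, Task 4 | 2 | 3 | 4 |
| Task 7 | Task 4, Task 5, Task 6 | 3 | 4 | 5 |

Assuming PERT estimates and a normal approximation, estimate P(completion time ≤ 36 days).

te_Task 1 = (5 + 4·6 + 7)/6 = 36/6 = 6; σ²_Task 1 = ((7−5)/6)² = 0.111
te_Task 2 = (3 + 4·9 + 15)/6 = 54/6 = 9; σ²_Task 2 = ((15−3)/6)² = 4.000
te_Task 3 = (10 + 4·12 + 26)/6 = 84/6 = 14; σ²_Task 3 = ((26−10)/6)² = 7.111
te_Task 4 = (1 + 4·3 + 5)/6 = 18/6 = 3; σ²_Task 4 = ((5−1)/6)² = 0.444
te_Task 5 = (6 + 4·10 + 14)/6 = 60/6 = 10; σ²_Task 5 = ((14−6)/6)² = 1.778
te_Task 6 = (2 + 4·3 + 4)/6 = 18/6 = 3; σ²_Task 6 = ((4−2)/6)² = 0.111
te_Task 7 = (3 + 4·4 + 5)/6 = 24/6 = 4; σ²_Task 7 = ((5−3)/6)² = 0.111

Forward pass:
ES_Task 1 = 0; EF_Task 1 = 6
ES_Task 2 = 0; EF_Task 2 = 9
ES_Task 3 = max(EF_Task 1=6, EF_Task 2=9) = 9; EF_Task 3 = 9+14 = 23
ES_Task 4 = max(EF_Task 1=6, EF_Task 2=9) = 9; EF_Task 4 = 9+3 = 12
ES_Task 5 = max(EF_Task 1=6, EF_Task 4=12) = 12; EF_Task 5 = 12+10 = 22
ES_Task 6 = max(EF_Task 3=23, EF_Task 4=12) = 23; EF_Task 6 = 23+3 = 26
ES_Task 7 = max(EF_Task 4=12, EF_Task 5=22, EF_Task 6=26) = 26; EF_Task 7 = 26+4 = 30
Expected project duration μ = 30 days. Critical path: Task 2 → Task 3 → Task 6 → Task 7.

Variance along critical path = 4.000 + 7.111 + 0.111 + 0.111 = 11.333; σ = √11.333 = 3.367 days.
Z = (36 − 30) / 3.367 = 1.782
P(T ≤ 36) = Φ(1.782) ≈ 0.963

0.963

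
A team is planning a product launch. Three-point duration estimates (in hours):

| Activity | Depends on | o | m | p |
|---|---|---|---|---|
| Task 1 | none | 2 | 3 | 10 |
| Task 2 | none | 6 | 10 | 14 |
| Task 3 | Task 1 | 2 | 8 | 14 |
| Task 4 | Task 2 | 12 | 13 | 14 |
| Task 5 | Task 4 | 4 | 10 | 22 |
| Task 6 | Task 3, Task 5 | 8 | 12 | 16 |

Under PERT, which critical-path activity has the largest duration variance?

te_Task 1 = (2 + 4·3 + 10)/6 = 24/6 = 4; σ²_Task 1 = ((10−2)/6)² = 1.778
te_Task 2 = (6 + 4·10 + 14)/6 = 60/6 = 10; σ²_Task 2 = ((14−6)/6)² = 1.778
te_Task 3 = (2 + 4·8 + 14)/6 = 48/6 = 8; σ²_Task 3 = ((14−2)/6)² = 4.000
te_Task 4 = (12 + 4·13 + 14)/6 = 78/6 = 13; σ²_Task 4 = ((14−12)/6)² = 0.111
te_Task 5 = (4 + 4·10 + 22)/6 = 66/6 = 11; σ²_Task 5 = ((22−4)/6)² = 9.000
te_Task 6 = (8 + 4·12 + 16)/6 = 72/6 = 12; σ²_Task 6 = ((16−8)/6)² = 1.778

Forward pass:
ES_Task 1 = 0; EF_Task 1 = 4
ES_Task 2 = 0; EF_Task 2 = 10
ES_Task 3 = 4; EF_Task 3 = 4+8 = 12
ES_Task 4 = 10; EF_Task 4 = 10+13 = 23
ES_Task 5 = 23; EF_Task 5 = 23+11 = 34
ES_Task 6 = max(EF_Task 3=12, EF_Task 5=34) = 34; EF_Task 6 = 34+12 = 46
Expected project duration μ = 46 hours. Critical path: Task 2 → Task 4 → Task 5 → Task 6.

Variances on critical path: σ²_Task 2=1.778, σ²_Task 4=0.111, σ²_Task 5=9.000, σ²_Task 6=1.778.
Largest is σ²_Task 5 = 9.000.

Task 5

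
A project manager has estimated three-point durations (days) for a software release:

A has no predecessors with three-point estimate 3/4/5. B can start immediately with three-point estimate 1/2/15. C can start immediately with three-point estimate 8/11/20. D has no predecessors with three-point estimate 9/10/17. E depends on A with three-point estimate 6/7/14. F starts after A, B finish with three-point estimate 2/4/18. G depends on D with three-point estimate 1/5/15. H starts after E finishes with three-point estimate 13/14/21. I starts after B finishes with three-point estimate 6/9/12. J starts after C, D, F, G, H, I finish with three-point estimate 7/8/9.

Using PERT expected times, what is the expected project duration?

te_A = (3 + 4·4 + 5)/6 = 24/6 = 4
te_B = (1 + 4·2 + 15)/6 = 24/6 = 4
te_C = (8 + 4·11 + 20)/6 = 72/6 = 12
te_D = (9 + 4·10 + 17)/6 = 66/6 = 11
te_E = (6 + 4·7 + 14)/6 = 48/6 = 8
te_F = (2 + 4·4 + 18)/6 = 36/6 = 6
te_G = (1 + 4·5 + 15)/6 = 36/6 = 6
te_H = (13 + 4·14 + 21)/6 = 90/6 = 15
te_I = (6 + 4·9 + 12)/6 = 54/6 = 9
te_J = (7 + 4·8 + 9)/6 = 48/6 = 8

Forward pass:
ES_A = 0; EF_A = 4
ES_B = 0; EF_B = 4
ES_C = 0; EF_C = 12
ES_D = 0; EF_D = 11
ES_E = 4; EF_E = 4+8 = 12
ES_F = max(EF_A=4, EF_B=4) = 4; EF_F = 4+6 = 10
ES_G = 11; EF_G = 11+6 = 17
ES_H = 12; EF_H = 12+15 = 27
ES_I = 4; EF_I = 4+9 = 13
ES_J = max(EF_C=12, EF_D=11, EF_F=10, EF_G=17, EF_H=27, EF_I=13) = 27; EF_J = 27+8 = 35
Expected project duration μ = 35 days. Critical path: A → E → H → J.

35 days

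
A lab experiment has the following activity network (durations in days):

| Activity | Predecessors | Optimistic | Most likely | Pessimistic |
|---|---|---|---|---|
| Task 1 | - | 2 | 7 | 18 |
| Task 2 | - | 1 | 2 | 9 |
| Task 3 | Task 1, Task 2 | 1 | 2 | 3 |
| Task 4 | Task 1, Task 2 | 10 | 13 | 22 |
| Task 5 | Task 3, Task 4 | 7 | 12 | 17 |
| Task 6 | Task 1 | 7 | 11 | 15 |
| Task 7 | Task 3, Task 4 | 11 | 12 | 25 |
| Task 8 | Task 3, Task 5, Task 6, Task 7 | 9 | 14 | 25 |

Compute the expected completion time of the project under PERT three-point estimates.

51 days

te_Task 1 = (2 + 4·7 + 18)/6 = 48/6 = 8
te_Task 2 = (1 + 4·2 + 9)/6 = 18/6 = 3
te_Task 3 = (1 + 4·2 + 3)/6 = 12/6 = 2
te_Task 4 = (10 + 4·13 + 22)/6 = 84/6 = 14
te_Task 5 = (7 + 4·12 + 17)/6 = 72/6 = 12
te_Task 6 = (7 + 4·11 + 15)/6 = 66/6 = 11
te_Task 7 = (11 + 4·12 + 25)/6 = 84/6 = 14
te_Task 8 = (9 + 4·14 + 25)/6 = 90/6 = 15

Forward pass:
ES_Task 1 = 0; EF_Task 1 = 8
ES_Task 2 = 0; EF_Task 2 = 3
ES_Task 3 = max(EF_Task 1=8, EF_Task 2=3) = 8; EF_Task 3 = 8+2 = 10
ES_Task 4 = max(EF_Task 1=8, EF_Task 2=3) = 8; EF_Task 4 = 8+14 = 22
ES_Task 5 = max(EF_Task 3=10, EF_Task 4=22) = 22; EF_Task 5 = 22+12 = 34
ES_Task 6 = 8; EF_Task 6 = 8+11 = 19
ES_Task 7 = max(EF_Task 3=10, EF_Task 4=22) = 22; EF_Task 7 = 22+14 = 36
ES_Task 8 = max(EF_Task 3=10, EF_Task 5=34, EF_Task 6=19, EF_Task 7=36) = 36; EF_Task 8 = 36+15 = 51
Expected project duration μ = 51 days. Critical path: Task 1 → Task 4 → Task 7 → Task 8.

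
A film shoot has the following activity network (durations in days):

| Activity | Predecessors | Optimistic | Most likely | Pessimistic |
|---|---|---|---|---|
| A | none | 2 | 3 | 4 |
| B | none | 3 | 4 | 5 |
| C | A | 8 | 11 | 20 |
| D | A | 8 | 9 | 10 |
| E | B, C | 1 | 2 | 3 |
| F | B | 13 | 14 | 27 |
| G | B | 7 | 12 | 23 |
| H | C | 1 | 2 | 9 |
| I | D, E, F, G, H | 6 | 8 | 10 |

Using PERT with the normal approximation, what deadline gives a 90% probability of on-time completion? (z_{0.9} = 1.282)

31.1 days

te_A = (2 + 4·3 + 4)/6 = 18/6 = 3; σ²_A = ((4−2)/6)² = 0.111
te_B = (3 + 4·4 + 5)/6 = 24/6 = 4; σ²_B = ((5−3)/6)² = 0.111
te_C = (8 + 4·11 + 20)/6 = 72/6 = 12; σ²_C = ((20−8)/6)² = 4.000
te_D = (8 + 4·9 + 10)/6 = 54/6 = 9; σ²_D = ((10−8)/6)² = 0.111
te_E = (1 + 4·2 + 3)/6 = 12/6 = 2; σ²_E = ((3−1)/6)² = 0.111
te_F = (13 + 4·14 + 27)/6 = 96/6 = 16; σ²_F = ((27−13)/6)² = 5.444
te_G = (7 + 4·12 + 23)/6 = 78/6 = 13; σ²_G = ((23−7)/6)² = 7.111
te_H = (1 + 4·2 + 9)/6 = 18/6 = 3; σ²_H = ((9−1)/6)² = 1.778
te_I = (6 + 4·8 + 10)/6 = 48/6 = 8; σ²_I = ((10−6)/6)² = 0.444

Forward pass:
ES_A = 0; EF_A = 3
ES_B = 0; EF_B = 4
ES_C = 3; EF_C = 3+12 = 15
ES_D = 3; EF_D = 3+9 = 12
ES_E = max(EF_B=4, EF_C=15) = 15; EF_E = 15+2 = 17
ES_F = 4; EF_F = 4+16 = 20
ES_G = 4; EF_G = 4+13 = 17
ES_H = 15; EF_H = 15+3 = 18
ES_I = max(EF_D=12, EF_E=17, EF_F=20, EF_G=17, EF_H=18) = 20; EF_I = 20+8 = 28
Expected project duration μ = 28 days. Critical path: B → F → I.

Variance along critical path = 0.111 + 5.444 + 0.444 = 6.000; σ = 2.449 days.
D = μ + z·σ = 28 + 1.282·2.449 = 31.1 days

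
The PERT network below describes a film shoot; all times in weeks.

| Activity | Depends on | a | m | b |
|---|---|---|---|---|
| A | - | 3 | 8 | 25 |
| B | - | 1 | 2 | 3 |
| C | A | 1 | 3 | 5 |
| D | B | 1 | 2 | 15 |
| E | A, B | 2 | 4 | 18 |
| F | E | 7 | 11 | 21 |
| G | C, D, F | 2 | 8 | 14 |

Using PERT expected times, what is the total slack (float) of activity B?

te_A = (3 + 4·8 + 25)/6 = 60/6 = 10
te_B = (1 + 4·2 + 3)/6 = 12/6 = 2
te_C = (1 + 4·3 + 5)/6 = 18/6 = 3
te_D = (1 + 4·2 + 15)/6 = 24/6 = 4
te_E = (2 + 4·4 + 18)/6 = 36/6 = 6
te_F = (7 + 4·11 + 21)/6 = 72/6 = 12
te_G = (2 + 4·8 + 14)/6 = 48/6 = 8

Forward pass:
ES_A = 0; EF_A = 10
ES_B = 0; EF_B = 2
ES_C = 10; EF_C = 10+3 = 13
ES_D = 2; EF_D = 2+4 = 6
ES_E = max(EF_A=10, EF_B=2) = 10; EF_E = 10+6 = 16
ES_F = 16; EF_F = 16+12 = 28
ES_G = max(EF_C=13, EF_D=6, EF_F=28) = 28; EF_G = 28+8 = 36
Expected project duration μ = 36 weeks. Critical path: A → E → F → G.

Backward pass:
LF_G = 36; LS_G = 36−8 = 28
LF_F = LS_G = 28; LS_F = 28−12 = 16
LF_E = LS_F = 16; LS_E = 16−6 = 10
LF_D = LS_G = 28; LS_D = 28−4 = 24
LF_C = LS_G = 28; LS_C = 28−3 = 25
LF_B = min(LS_D=24, LS_E=10) = 10; LS_B = 10−2 = 8
LF_A = min(LS_C=25, LS_E=10) = 10; LS_A = 10−10 = 0
Slack_B = LS_B − ES_B = 8 − 0 = 8

8 weeks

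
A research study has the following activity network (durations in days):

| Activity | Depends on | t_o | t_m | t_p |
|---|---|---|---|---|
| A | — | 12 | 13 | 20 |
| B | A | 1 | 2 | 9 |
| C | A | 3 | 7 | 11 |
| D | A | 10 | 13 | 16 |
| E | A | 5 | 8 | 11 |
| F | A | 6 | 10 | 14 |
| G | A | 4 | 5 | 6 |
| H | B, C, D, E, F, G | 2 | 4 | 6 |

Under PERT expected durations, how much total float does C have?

te_A = (12 + 4·13 + 20)/6 = 84/6 = 14
te_B = (1 + 4·2 + 9)/6 = 18/6 = 3
te_C = (3 + 4·7 + 11)/6 = 42/6 = 7
te_D = (10 + 4·13 + 16)/6 = 78/6 = 13
te_E = (5 + 4·8 + 11)/6 = 48/6 = 8
te_F = (6 + 4·10 + 14)/6 = 60/6 = 10
te_G = (4 + 4·5 + 6)/6 = 30/6 = 5
te_H = (2 + 4·4 + 6)/6 = 24/6 = 4

Forward pass:
ES_A = 0; EF_A = 14
ES_B = 14; EF_B = 14+3 = 17
ES_C = 14; EF_C = 14+7 = 21
ES_D = 14; EF_D = 14+13 = 27
ES_E = 14; EF_E = 14+8 = 22
ES_F = 14; EF_F = 14+10 = 24
ES_G = 14; EF_G = 14+5 = 19
ES_H = max(EF_B=17, EF_C=21, EF_D=27, EF_E=22, EF_F=24, EF_G=19) = 27; EF_H = 27+4 = 31
Expected project duration μ = 31 days. Critical path: A → D → H.

Backward pass:
LF_H = 31; LS_H = 31−4 = 27
LF_G = LS_H = 27; LS_G = 27−5 = 22
LF_F = LS_H = 27; LS_F = 27−10 = 17
LF_E = LS_H = 27; LS_E = 27−8 = 19
LF_D = LS_H = 27; LS_D = 27−13 = 14
LF_C = LS_H = 27; LS_C = 27−7 = 20
LF_B = LS_H = 27; LS_B = 27−3 = 24
LF_A = min(LS_B=24, LS_C=20, LS_D=14, LS_E=19, LS_F=17, LS_G=22) = 14; LS_A = 14−14 = 0
Slack_C = LS_C − ES_C = 20 − 14 = 6

6 days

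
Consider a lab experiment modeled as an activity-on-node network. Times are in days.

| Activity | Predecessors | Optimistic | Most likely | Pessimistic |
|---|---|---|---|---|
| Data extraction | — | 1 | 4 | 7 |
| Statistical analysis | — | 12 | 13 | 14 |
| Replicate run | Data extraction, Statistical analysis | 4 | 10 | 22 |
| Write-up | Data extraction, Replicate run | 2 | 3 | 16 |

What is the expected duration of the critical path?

29 days

te_Data extraction = (1 + 4·4 + 7)/6 = 24/6 = 4
te_Statistical analysis = (12 + 4·13 + 14)/6 = 78/6 = 13
te_Replicate run = (4 + 4·10 + 22)/6 = 66/6 = 11
te_Write-up = (2 + 4·3 + 16)/6 = 30/6 = 5

Forward pass:
ES_Data extraction = 0; EF_Data extraction = 4
ES_Statistical analysis = 0; EF_Statistical analysis = 13
ES_Replicate run = max(EF_Data extraction=4, EF_Statistical analysis=13) = 13; EF_Replicate run = 13+11 = 24
ES_Write-up = max(EF_Data extraction=4, EF_Replicate run=24) = 24; EF_Write-up = 24+5 = 29
Expected project duration μ = 29 days. Critical path: Statistical analysis → Replicate run → Write-up.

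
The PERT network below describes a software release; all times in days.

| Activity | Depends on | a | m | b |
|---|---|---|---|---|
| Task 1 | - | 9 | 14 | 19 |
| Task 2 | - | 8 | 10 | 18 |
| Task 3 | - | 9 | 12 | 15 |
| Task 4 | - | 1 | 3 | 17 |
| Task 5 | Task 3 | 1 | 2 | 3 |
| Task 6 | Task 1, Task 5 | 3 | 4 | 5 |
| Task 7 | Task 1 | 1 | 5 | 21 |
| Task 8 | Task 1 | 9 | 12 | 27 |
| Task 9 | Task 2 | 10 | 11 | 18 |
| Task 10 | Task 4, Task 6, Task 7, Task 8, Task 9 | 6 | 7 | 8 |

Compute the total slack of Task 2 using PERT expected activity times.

te_Task 1 = (9 + 4·14 + 19)/6 = 84/6 = 14
te_Task 2 = (8 + 4·10 + 18)/6 = 66/6 = 11
te_Task 3 = (9 + 4·12 + 15)/6 = 72/6 = 12
te_Task 4 = (1 + 4·3 + 17)/6 = 30/6 = 5
te_Task 5 = (1 + 4·2 + 3)/6 = 12/6 = 2
te_Task 6 = (3 + 4·4 + 5)/6 = 24/6 = 4
te_Task 7 = (1 + 4·5 + 21)/6 = 42/6 = 7
te_Task 8 = (9 + 4·12 + 27)/6 = 84/6 = 14
te_Task 9 = (10 + 4·11 + 18)/6 = 72/6 = 12
te_Task 10 = (6 + 4·7 + 8)/6 = 42/6 = 7

Forward pass:
ES_Task 1 = 0; EF_Task 1 = 14
ES_Task 2 = 0; EF_Task 2 = 11
ES_Task 3 = 0; EF_Task 3 = 12
ES_Task 4 = 0; EF_Task 4 = 5
ES_Task 5 = 12; EF_Task 5 = 12+2 = 14
ES_Task 6 = max(EF_Task 1=14, EF_Task 5=14) = 14; EF_Task 6 = 14+4 = 18
ES_Task 7 = 14; EF_Task 7 = 14+7 = 21
ES_Task 8 = 14; EF_Task 8 = 14+14 = 28
ES_Task 9 = 11; EF_Task 9 = 11+12 = 23
ES_Task 10 = max(EF_Task 4=5, EF_Task 6=18, EF_Task 7=21, EF_Task 8=28, EF_Task 9=23) = 28; EF_Task 10 = 28+7 = 35
Expected project duration μ = 35 days. Critical path: Task 1 → Task 8 → Task 10.

Backward pass:
LF_Task 10 = 35; LS_Task 10 = 35−7 = 28
LF_Task 9 = LS_Task 10 = 28; LS_Task 9 = 28−12 = 16
LF_Task 8 = LS_Task 10 = 28; LS_Task 8 = 28−14 = 14
LF_Task 7 = LS_Task 10 = 28; LS_Task 7 = 28−7 = 21
LF_Task 6 = LS_Task 10 = 28; LS_Task 6 = 28−4 = 24
LF_Task 5 = LS_Task 6 = 24; LS_Task 5 = 24−2 = 22
LF_Task 4 = LS_Task 10 = 28; LS_Task 4 = 28−5 = 23
LF_Task 3 = LS_Task 5 = 22; LS_Task 3 = 22−12 = 10
LF_Task 2 = LS_Task 9 = 16; LS_Task 2 = 16−11 = 5
LF_Task 1 = min(LS_Task 6=24, LS_Task 7=21, LS_Task 8=14) = 14; LS_Task 1 = 14−14 = 0
Slack_Task 2 = LS_Task 2 − ES_Task 2 = 5 − 0 = 5

5 days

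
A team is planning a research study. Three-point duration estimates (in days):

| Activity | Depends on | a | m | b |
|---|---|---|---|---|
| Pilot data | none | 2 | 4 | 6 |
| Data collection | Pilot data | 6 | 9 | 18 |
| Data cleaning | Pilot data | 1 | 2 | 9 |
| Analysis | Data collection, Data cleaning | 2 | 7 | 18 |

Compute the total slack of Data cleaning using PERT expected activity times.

7 days

te_Pilot data = (2 + 4·4 + 6)/6 = 24/6 = 4
te_Data collection = (6 + 4·9 + 18)/6 = 60/6 = 10
te_Data cleaning = (1 + 4·2 + 9)/6 = 18/6 = 3
te_Analysis = (2 + 4·7 + 18)/6 = 48/6 = 8

Forward pass:
ES_Pilot data = 0; EF_Pilot data = 4
ES_Data collection = 4; EF_Data collection = 4+10 = 14
ES_Data cleaning = 4; EF_Data cleaning = 4+3 = 7
ES_Analysis = max(EF_Data collection=14, EF_Data cleaning=7) = 14; EF_Analysis = 14+8 = 22
Expected project duration μ = 22 days. Critical path: Pilot data → Data collection → Analysis.

Backward pass:
LF_Analysis = 22; LS_Analysis = 22−8 = 14
LF_Data cleaning = LS_Analysis = 14; LS_Data cleaning = 14−3 = 11
LF_Data collection = LS_Analysis = 14; LS_Data collection = 14−10 = 4
LF_Pilot data = min(LS_Data collection=4, LS_Data cleaning=11) = 4; LS_Pilot data = 4−4 = 0
Slack_Data cleaning = LS_Data cleaning − ES_Data cleaning = 11 − 4 = 7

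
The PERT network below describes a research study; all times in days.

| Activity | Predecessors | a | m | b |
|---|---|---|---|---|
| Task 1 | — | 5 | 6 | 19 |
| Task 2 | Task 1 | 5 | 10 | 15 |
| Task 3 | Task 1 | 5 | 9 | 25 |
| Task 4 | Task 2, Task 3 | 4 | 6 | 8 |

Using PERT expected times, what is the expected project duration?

25 days

te_Task 1 = (5 + 4·6 + 19)/6 = 48/6 = 8
te_Task 2 = (5 + 4·10 + 15)/6 = 60/6 = 10
te_Task 3 = (5 + 4·9 + 25)/6 = 66/6 = 11
te_Task 4 = (4 + 4·6 + 8)/6 = 36/6 = 6

Forward pass:
ES_Task 1 = 0; EF_Task 1 = 8
ES_Task 2 = 8; EF_Task 2 = 8+10 = 18
ES_Task 3 = 8; EF_Task 3 = 8+11 = 19
ES_Task 4 = max(EF_Task 2=18, EF_Task 3=19) = 19; EF_Task 4 = 19+6 = 25
Expected project duration μ = 25 days. Critical path: Task 1 → Task 3 → Task 4.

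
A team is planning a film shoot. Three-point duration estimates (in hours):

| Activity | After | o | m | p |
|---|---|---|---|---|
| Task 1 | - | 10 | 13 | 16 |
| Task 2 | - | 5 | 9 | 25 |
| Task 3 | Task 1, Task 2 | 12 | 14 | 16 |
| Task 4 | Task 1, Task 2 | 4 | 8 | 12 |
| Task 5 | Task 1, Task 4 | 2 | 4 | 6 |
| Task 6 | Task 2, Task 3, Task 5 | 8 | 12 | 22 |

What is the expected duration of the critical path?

40 hours

te_Task 1 = (10 + 4·13 + 16)/6 = 78/6 = 13
te_Task 2 = (5 + 4·9 + 25)/6 = 66/6 = 11
te_Task 3 = (12 + 4·14 + 16)/6 = 84/6 = 14
te_Task 4 = (4 + 4·8 + 12)/6 = 48/6 = 8
te_Task 5 = (2 + 4·4 + 6)/6 = 24/6 = 4
te_Task 6 = (8 + 4·12 + 22)/6 = 78/6 = 13

Forward pass:
ES_Task 1 = 0; EF_Task 1 = 13
ES_Task 2 = 0; EF_Task 2 = 11
ES_Task 3 = max(EF_Task 1=13, EF_Task 2=11) = 13; EF_Task 3 = 13+14 = 27
ES_Task 4 = max(EF_Task 1=13, EF_Task 2=11) = 13; EF_Task 4 = 13+8 = 21
ES_Task 5 = max(EF_Task 1=13, EF_Task 4=21) = 21; EF_Task 5 = 21+4 = 25
ES_Task 6 = max(EF_Task 2=11, EF_Task 3=27, EF_Task 5=25) = 27; EF_Task 6 = 27+13 = 40
Expected project duration μ = 40 hours. Critical path: Task 1 → Task 3 → Task 6.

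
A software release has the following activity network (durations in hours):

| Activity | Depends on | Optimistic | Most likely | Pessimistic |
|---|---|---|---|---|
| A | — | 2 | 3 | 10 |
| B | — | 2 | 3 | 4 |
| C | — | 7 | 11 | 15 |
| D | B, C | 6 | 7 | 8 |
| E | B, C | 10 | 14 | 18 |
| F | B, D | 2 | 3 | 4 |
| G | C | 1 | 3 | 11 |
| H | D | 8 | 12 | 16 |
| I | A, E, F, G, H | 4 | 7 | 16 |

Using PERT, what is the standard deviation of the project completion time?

2.77 hours

te_A = (2 + 4·3 + 10)/6 = 24/6 = 4; σ²_A = ((10−2)/6)² = 1.778
te_B = (2 + 4·3 + 4)/6 = 18/6 = 3; σ²_B = ((4−2)/6)² = 0.111
te_C = (7 + 4·11 + 15)/6 = 66/6 = 11; σ²_C = ((15−7)/6)² = 1.778
te_D = (6 + 4·7 + 8)/6 = 42/6 = 7; σ²_D = ((8−6)/6)² = 0.111
te_E = (10 + 4·14 + 18)/6 = 84/6 = 14; σ²_E = ((18−10)/6)² = 1.778
te_F = (2 + 4·3 + 4)/6 = 18/6 = 3; σ²_F = ((4−2)/6)² = 0.111
te_G = (1 + 4·3 + 11)/6 = 24/6 = 4; σ²_G = ((11−1)/6)² = 2.778
te_H = (8 + 4·12 + 16)/6 = 72/6 = 12; σ²_H = ((16−8)/6)² = 1.778
te_I = (4 + 4·7 + 16)/6 = 48/6 = 8; σ²_I = ((16−4)/6)² = 4.000

Forward pass:
ES_A = 0; EF_A = 4
ES_B = 0; EF_B = 3
ES_C = 0; EF_C = 11
ES_D = max(EF_B=3, EF_C=11) = 11; EF_D = 11+7 = 18
ES_E = max(EF_B=3, EF_C=11) = 11; EF_E = 11+14 = 25
ES_F = max(EF_B=3, EF_D=18) = 18; EF_F = 18+3 = 21
ES_G = 11; EF_G = 11+4 = 15
ES_H = 18; EF_H = 18+12 = 30
ES_I = max(EF_A=4, EF_E=25, EF_F=21, EF_G=15, EF_H=30) = 30; EF_I = 30+8 = 38
Expected project duration μ = 38 hours. Critical path: C → D → H → I.

Variance along critical path = 1.778 + 0.111 + 1.778 + 4.000 = 7.667
σ = √7.667 = 2.769 hours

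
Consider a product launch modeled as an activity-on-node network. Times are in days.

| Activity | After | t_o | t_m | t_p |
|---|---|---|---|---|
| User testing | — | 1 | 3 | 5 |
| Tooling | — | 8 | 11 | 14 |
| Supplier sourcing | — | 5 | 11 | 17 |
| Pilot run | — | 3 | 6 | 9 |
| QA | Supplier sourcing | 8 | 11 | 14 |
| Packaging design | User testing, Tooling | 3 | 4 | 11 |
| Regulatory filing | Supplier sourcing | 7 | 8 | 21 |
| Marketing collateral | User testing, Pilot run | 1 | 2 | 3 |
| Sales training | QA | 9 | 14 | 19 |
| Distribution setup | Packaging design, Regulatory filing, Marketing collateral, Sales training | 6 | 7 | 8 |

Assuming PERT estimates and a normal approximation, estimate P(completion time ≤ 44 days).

te_User testing = (1 + 4·3 + 5)/6 = 18/6 = 3; σ²_User testing = ((5−1)/6)² = 0.444
te_Tooling = (8 + 4·11 + 14)/6 = 66/6 = 11; σ²_Tooling = ((14−8)/6)² = 1.000
te_Supplier sourcing = (5 + 4·11 + 17)/6 = 66/6 = 11; σ²_Supplier sourcing = ((17−5)/6)² = 4.000
te_Pilot run = (3 + 4·6 + 9)/6 = 36/6 = 6; σ²_Pilot run = ((9−3)/6)² = 1.000
te_QA = (8 + 4·11 + 14)/6 = 66/6 = 11; σ²_QA = ((14−8)/6)² = 1.000
te_Packaging design = (3 + 4·4 + 11)/6 = 30/6 = 5; σ²_Packaging design = ((11−3)/6)² = 1.778
te_Regulatory filing = (7 + 4·8 + 21)/6 = 60/6 = 10; σ²_Regulatory filing = ((21−7)/6)² = 5.444
te_Marketing collateral = (1 + 4·2 + 3)/6 = 12/6 = 2; σ²_Marketing collateral = ((3−1)/6)² = 0.111
te_Sales training = (9 + 4·14 + 19)/6 = 84/6 = 14; σ²_Sales training = ((19−9)/6)² = 2.778
te_Distribution setup = (6 + 4·7 + 8)/6 = 42/6 = 7; σ²_Distribution setup = ((8−6)/6)² = 0.111

Forward pass:
ES_User testing = 0; EF_User testing = 3
ES_Tooling = 0; EF_Tooling = 11
ES_Supplier sourcing = 0; EF_Supplier sourcing = 11
ES_Pilot run = 0; EF_Pilot run = 6
ES_QA = 11; EF_QA = 11+11 = 22
ES_Packaging design = max(EF_User testing=3, EF_Tooling=11) = 11; EF_Packaging design = 11+5 = 16
ES_Regulatory filing = 11; EF_Regulatory filing = 11+10 = 21
ES_Marketing collateral = max(EF_User testing=3, EF_Pilot run=6) = 6; EF_Marketing collateral = 6+2 = 8
ES_Sales training = 22; EF_Sales training = 22+14 = 36
ES_Distribution setup = max(EF_Packaging design=16, EF_Regulatory filing=21, EF_Marketing collateral=8, EF_Sales training=36) = 36; EF_Distribution setup = 36+7 = 43
Expected project duration μ = 43 days. Critical path: Supplier sourcing → QA → Sales training → Distribution setup.

Variance along critical path = 4.000 + 1.000 + 2.778 + 0.111 = 7.889; σ = √7.889 = 2.809 days.
Z = (44 − 43) / 2.809 = 0.356
P(T ≤ 44) = Φ(0.356) ≈ 0.639

0.639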